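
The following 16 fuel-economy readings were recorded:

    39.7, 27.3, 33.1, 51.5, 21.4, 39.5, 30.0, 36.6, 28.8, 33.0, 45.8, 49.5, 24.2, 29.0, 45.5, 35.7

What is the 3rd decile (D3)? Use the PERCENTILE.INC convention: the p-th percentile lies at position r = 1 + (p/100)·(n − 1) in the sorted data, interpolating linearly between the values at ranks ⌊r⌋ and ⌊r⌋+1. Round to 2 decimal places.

29.50

Sorted: 21.4, 24.2, 27.3, 28.8, 29.0, 30.0, 33.0, 33.1, 35.7, 36.6, 39.5, 39.7, 45.5, 45.8, 49.5, 51.5.
n = 16.
r = 1 + (30/100)·(16 − 1) = 1 + 4.5 = 5.5.
Rank 5 is 29.0 and rank 6 is 30.0.
Interpolate: 29.0 + 0.5·(30.0 − 29.0) = 29.0 + 0.5·1 = 29.5.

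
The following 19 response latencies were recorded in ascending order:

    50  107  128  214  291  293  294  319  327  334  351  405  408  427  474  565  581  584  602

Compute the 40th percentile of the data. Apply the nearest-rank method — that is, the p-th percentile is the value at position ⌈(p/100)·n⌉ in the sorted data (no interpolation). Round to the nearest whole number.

319

n = 19.
Position = ⌈40/100 · 19⌉ = ⌈7.6⌉ = 8.
The value at rank 8 is 319.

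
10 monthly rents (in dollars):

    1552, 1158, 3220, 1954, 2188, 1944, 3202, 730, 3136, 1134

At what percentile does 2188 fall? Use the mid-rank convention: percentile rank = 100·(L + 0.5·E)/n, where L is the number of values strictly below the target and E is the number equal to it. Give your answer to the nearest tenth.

65.0

Sorted: 730, 1134, 1158, 1552, 1944, 1954, 2188, 3136, 3202, 3220.
Count below 2188: L = 6; count equal: E = 1; n = 10.
Percentile rank = 100·(6 + 0.5·1)/10 = 100·6.5/10 = 65.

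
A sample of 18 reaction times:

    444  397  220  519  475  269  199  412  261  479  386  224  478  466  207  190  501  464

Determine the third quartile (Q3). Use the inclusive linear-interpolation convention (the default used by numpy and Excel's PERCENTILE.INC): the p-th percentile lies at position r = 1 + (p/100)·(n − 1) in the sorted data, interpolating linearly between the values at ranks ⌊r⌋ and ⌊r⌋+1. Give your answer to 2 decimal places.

Sorted: 190, 199, 207, 220, 224, 261, 269, 386, 397, 412, 444, 464, 466, 475, 478, 479, 501, 519.
n = 18.
r = 1 + (75/100)·(18 − 1) = 1 + 12.75 = 13.75.
Rank 13 is 466 and rank 14 is 475.
Interpolate: 466 + 0.75·(475 − 466) = 466 + 0.75·9 = 472.75.

472.75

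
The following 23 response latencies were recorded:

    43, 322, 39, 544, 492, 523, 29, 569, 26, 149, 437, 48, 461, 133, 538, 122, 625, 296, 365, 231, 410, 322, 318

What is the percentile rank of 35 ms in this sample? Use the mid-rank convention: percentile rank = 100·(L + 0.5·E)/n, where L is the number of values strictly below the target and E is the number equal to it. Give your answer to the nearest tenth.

Sorted: 26, 29, 39, 43, 48, 122, 133, 149, 231, 296, 318, 322, 322, 365, 410, 437, 461, 492, 523, 538, 544, 569, 625.
Count below 35: L = 2; count equal: E = 0; n = 23.
Percentile rank = 100·(2 + 0.5·0)/23 = 100·2/23 = 8.696.

8.7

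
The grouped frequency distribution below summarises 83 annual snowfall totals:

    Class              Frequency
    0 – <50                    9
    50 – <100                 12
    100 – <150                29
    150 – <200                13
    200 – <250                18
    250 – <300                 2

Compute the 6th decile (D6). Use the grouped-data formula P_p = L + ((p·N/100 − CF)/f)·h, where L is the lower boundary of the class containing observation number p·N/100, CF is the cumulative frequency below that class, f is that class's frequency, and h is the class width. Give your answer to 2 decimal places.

149.66

N = 83; target position k = 60/100 · 83 = 49.8.
Cumulative frequencies: 9, 21, 50, 63, 81, 83.
Observation 49.8 falls in the class 100 – <150.
L = 100, CF = 21, f = 29, h = 50.
P60 = 100 + ((49.8 − 21)/29)·50 = 100 + 49.6552 = 149.655.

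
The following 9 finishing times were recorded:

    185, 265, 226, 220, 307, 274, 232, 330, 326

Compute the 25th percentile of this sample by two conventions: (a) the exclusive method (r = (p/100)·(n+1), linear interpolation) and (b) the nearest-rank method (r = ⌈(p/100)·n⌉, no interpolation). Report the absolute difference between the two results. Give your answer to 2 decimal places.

Sorted: 185, 220, 226, 232, 265, 274, 307, 326, 330.
n = 9.
(a) r = 2.5; between ranks 2 (220) and 3 (226): 223.
(b) the nearest-rank method: rank 3 → 226.
|223 − 226| = 3.

3.00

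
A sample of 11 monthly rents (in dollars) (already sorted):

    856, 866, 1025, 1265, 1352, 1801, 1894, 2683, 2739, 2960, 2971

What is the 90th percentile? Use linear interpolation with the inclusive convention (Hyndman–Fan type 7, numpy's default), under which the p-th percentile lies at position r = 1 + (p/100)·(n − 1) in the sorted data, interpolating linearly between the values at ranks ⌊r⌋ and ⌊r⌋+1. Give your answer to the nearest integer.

2960

n = 11.
r = 1 + (90/100)·(11 − 1) = 1 + 9 = 10.
r is an integer, so P90 is the value at rank 10: 2960.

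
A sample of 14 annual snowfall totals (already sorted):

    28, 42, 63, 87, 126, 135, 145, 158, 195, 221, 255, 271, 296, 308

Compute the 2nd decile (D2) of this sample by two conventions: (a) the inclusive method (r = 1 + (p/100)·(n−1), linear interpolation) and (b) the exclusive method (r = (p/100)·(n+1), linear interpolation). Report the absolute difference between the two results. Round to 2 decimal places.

n = 14.
(a) r = 3.6; between ranks 3 (63) and 4 (87): 77.4.
(b) r = 3 → value at rank 3 = 63.
|77.4 − 63| = 14.4.

14.40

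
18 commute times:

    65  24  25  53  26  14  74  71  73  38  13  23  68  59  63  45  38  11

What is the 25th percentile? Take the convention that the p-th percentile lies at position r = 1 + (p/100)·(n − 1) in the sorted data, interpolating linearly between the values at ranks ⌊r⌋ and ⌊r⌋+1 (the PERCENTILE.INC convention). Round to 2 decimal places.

24.25

Sorted: 11, 13, 14, 23, 24, 25, 26, 38, 38, 45, 53, 59, 63, 65, 68, 71, 73, 74.
n = 18.
r = 1 + (25/100)·(18 − 1) = 1 + 4.25 = 5.25.
Rank 5 is 24 and rank 6 is 25.
Interpolate: 24 + 0.25·(25 − 24) = 24 + 0.25·1 = 24.25.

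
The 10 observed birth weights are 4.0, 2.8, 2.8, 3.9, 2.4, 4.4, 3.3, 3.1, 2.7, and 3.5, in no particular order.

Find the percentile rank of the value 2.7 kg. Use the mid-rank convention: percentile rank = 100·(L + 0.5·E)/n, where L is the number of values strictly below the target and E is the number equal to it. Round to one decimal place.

Sorted: 2.4, 2.7, 2.8, 2.8, 3.1, 3.3, 3.5, 3.9, 4.0, 4.4.
Count below 2.7: L = 1; count equal: E = 1; n = 10.
Percentile rank = 100·(1 + 0.5·1)/10 = 100·1.5/10 = 15.

15.0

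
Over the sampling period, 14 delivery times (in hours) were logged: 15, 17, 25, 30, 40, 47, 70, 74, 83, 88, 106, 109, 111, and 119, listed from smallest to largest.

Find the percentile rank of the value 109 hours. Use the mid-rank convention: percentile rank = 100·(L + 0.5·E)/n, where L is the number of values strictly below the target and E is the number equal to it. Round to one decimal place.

82.1

Count below 109: L = 11; count equal: E = 1; n = 14.
Percentile rank = 100·(11 + 0.5·1)/14 = 100·11.5/14 = 82.14.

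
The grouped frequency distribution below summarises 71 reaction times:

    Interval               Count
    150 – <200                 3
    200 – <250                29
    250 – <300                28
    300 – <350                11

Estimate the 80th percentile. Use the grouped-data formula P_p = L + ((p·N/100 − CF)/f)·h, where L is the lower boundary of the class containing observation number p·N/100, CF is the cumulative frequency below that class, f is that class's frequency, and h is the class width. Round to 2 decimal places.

N = 71; target position k = 80/100 · 71 = 56.8.
Cumulative frequencies: 3, 32, 60, 71.
Observation 56.8 falls in the class 250 – <300.
L = 250, CF = 32, f = 28, h = 50.
P80 = 250 + ((56.8 − 32)/28)·50 = 250 + 44.2857 = 294.286.

294.29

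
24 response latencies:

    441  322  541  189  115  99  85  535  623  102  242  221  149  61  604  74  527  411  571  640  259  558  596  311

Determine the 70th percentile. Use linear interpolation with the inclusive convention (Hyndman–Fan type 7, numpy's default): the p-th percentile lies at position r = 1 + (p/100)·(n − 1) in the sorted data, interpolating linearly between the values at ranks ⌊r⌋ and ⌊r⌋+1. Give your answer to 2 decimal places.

Sorted: 61, 74, 85, 99, 102, 115, 149, 189, 221, 242, 259, 311, 322, 411, 441, 527, 535, 541, 558, 571, 596, 604, 623, 640.
n = 24.
r = 1 + (70/100)·(24 − 1) = 1 + 16.1 = 17.1.
Rank 17 is 535 and rank 18 is 541.
Interpolate: 535 + 0.1·(541 − 535) = 535 + 0.1·6 = 535.6.

535.60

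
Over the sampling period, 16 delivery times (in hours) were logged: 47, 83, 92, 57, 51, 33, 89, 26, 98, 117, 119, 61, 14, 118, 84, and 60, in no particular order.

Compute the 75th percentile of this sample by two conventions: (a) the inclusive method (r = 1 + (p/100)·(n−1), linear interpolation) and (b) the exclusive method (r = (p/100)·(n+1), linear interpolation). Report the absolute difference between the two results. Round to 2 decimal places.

3.00

Sorted: 14, 26, 33, 47, 51, 57, 60, 61, 83, 84, 89, 92, 98, 117, 118, 119.
n = 16.
(a) r = 12.25; between ranks 12 (92) and 13 (98): 93.5.
(b) r = 12.75; between ranks 12 (92) and 13 (98): 96.5.
|93.5 − 96.5| = 3.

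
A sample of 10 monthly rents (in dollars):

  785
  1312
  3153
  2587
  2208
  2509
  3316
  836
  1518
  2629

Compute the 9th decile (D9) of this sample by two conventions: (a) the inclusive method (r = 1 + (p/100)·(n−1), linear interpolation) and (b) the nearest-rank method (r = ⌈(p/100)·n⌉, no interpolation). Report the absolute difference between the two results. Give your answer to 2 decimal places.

Sorted: 785, 836, 1312, 1518, 2208, 2509, 2587, 2629, 3153, 3316.
n = 10.
(a) r = 9.1; between ranks 9 (3153) and 10 (3316): 3169.3.
(b) the nearest-rank method: rank 9 → 3153.
|3169.3 − 3153| = 16.3.

16.30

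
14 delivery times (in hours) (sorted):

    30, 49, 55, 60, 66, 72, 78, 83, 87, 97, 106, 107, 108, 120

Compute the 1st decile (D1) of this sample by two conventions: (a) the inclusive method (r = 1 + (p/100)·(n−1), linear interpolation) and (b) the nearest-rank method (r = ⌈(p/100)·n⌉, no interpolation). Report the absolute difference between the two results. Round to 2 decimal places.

n = 14.
(a) r = 2.3; between ranks 2 (49) and 3 (55): 50.8.
(b) the nearest-rank method: rank 2 → 49.
|50.8 − 49| = 1.8.

1.80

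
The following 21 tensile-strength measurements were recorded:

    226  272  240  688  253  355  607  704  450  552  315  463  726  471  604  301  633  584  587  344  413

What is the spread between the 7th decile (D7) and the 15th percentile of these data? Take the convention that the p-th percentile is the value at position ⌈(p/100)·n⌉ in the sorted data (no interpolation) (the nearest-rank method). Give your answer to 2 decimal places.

Sorted: 226, 240, 253, 272, 301, 315, 344, 355, 413, 450, 463, 471, 552, 584, 587, 604, 607, 633, 688, 704, 726.
n = 21.
P15: rank ⌈15/100·21⌉ = 4 → 272.
P70: rank ⌈70/100·21⌉ = 15 → 587.
Difference: 587 − 272 = 315.

315.00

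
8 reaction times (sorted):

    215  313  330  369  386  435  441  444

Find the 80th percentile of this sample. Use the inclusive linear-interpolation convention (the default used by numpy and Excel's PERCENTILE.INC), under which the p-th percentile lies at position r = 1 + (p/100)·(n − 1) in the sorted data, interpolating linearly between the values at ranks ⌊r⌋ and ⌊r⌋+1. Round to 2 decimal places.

438.60

n = 8.
r = 1 + (80/100)·(8 − 1) = 1 + 5.6 = 6.6.
Rank 6 is 435 and rank 7 is 441.
Interpolate: 435 + 0.6·(441 − 435) = 435 + 0.6·6 = 438.6.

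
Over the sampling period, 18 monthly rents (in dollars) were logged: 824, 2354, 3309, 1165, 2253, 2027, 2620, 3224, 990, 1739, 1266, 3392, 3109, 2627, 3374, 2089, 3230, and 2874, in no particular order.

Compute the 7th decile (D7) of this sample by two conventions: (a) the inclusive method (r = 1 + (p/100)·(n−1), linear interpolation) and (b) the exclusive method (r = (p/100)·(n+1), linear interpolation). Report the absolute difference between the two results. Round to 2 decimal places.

58.00

Sorted: 824, 990, 1165, 1266, 1739, 2027, 2089, 2253, 2354, 2620, 2627, 2874, 3109, 3224, 3230, 3309, 3374, 3392.
n = 18.
(a) r = 12.9; between ranks 12 (2874) and 13 (3109): 3085.5.
(b) r = 13.3; between ranks 13 (3109) and 14 (3224): 3143.5.
|3085.5 − 3143.5| = 58.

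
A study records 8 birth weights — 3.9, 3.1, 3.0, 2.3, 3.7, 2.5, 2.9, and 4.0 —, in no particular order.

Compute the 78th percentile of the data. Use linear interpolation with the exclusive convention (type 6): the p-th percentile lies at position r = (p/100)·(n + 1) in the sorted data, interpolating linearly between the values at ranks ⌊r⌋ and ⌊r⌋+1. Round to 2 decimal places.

Sorted: 2.3, 2.5, 2.9, 3.0, 3.1, 3.7, 3.9, 4.0.
n = 8.
r = (78/100)·(8 + 1) = 7.02.
Rank 7 is 3.9 and rank 8 is 4.0.
Interpolate: 3.9 + 0.02·(4.0 − 3.9) = 3.9 + 0.02·0.1 = 3.902.

3.90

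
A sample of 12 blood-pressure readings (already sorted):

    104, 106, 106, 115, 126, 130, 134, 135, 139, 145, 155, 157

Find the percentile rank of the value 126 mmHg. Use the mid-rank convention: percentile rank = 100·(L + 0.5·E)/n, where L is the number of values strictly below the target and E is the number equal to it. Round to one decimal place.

Count below 126: L = 4; count equal: E = 1; n = 12.
Percentile rank = 100·(4 + 0.5·1)/12 = 100·4.5/12 = 37.5.

37.5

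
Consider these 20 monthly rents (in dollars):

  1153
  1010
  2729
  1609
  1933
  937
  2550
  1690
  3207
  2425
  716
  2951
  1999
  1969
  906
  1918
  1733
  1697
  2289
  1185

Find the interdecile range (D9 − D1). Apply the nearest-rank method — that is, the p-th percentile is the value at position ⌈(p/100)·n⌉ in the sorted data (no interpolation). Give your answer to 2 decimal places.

1823.00

Sorted: 716, 906, 937, 1010, 1153, 1185, 1609, 1690, 1697, 1733, 1918, 1933, 1969, 1999, 2289, 2425, 2550, 2729, 2951, 3207.
n = 20.
P10: rank ⌈10/100·20⌉ = 2 → 906.
P90: rank ⌈90/100·20⌉ = 18 → 2729.
Difference: 2729 − 906 = 1823.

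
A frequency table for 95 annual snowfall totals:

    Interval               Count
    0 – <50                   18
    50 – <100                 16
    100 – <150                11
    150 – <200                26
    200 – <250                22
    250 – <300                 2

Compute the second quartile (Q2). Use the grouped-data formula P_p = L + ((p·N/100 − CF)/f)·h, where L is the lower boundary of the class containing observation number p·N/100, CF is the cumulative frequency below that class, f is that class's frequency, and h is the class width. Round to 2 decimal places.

154.81

N = 95; target position k = 50/100 · 95 = 47.5.
Cumulative frequencies: 18, 34, 45, 71, 93, 95.
Observation 47.5 falls in the class 150 – <200.
L = 150, CF = 45, f = 26, h = 50.
P50 = 150 + ((47.5 − 45)/26)·50 = 150 + 4.80769 = 154.808.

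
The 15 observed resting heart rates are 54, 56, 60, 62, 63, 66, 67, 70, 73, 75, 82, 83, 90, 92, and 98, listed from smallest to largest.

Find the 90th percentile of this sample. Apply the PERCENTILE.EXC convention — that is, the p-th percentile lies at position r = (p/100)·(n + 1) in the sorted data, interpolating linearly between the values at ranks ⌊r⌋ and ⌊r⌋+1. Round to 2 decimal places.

n = 15.
r = (90/100)·(15 + 1) = 14.4.
Rank 14 is 92 and rank 15 is 98.
Interpolate: 92 + 0.4·(98 − 92) = 92 + 0.4·6 = 94.4.

94.40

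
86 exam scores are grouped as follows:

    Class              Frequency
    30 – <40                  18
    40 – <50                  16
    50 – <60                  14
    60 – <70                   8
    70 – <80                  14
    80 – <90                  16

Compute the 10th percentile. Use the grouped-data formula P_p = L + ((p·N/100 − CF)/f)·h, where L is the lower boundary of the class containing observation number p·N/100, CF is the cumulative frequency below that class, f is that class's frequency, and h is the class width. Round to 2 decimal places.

34.78

N = 86; target position k = 10/100 · 86 = 8.6.
Cumulative frequencies: 18, 34, 48, 56, 70, 86.
Observation 8.6 falls in the class 30 – <40.
L = 30, CF = 0, f = 18, h = 10.
P10 = 30 + ((8.6 − 0)/18)·10 = 30 + 4.77778 = 34.7778.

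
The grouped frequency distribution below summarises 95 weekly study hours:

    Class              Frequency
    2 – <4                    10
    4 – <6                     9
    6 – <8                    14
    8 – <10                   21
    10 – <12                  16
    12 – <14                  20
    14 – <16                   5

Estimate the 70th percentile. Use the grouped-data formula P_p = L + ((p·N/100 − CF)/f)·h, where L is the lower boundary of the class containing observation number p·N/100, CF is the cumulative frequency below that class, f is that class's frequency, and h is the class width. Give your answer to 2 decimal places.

N = 95; target position k = 70/100 · 95 = 66.5.
Cumulative frequencies: 10, 19, 33, 54, 70, 90, 95.
Observation 66.5 falls in the class 10 – <12.
L = 10, CF = 54, f = 16, h = 2.
P70 = 10 + ((66.5 − 54)/16)·2 = 10 + 1.5625 = 11.5625.

11.56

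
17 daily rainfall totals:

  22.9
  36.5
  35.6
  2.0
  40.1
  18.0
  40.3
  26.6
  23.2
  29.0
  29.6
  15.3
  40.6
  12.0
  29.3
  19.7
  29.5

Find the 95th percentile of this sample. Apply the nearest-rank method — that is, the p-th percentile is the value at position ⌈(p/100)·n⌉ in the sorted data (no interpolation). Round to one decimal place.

Sorted: 2.0, 12.0, 15.3, 18.0, 19.7, 22.9, 23.2, 26.6, 29.0, 29.3, 29.5, 29.6, 35.6, 36.5, 40.1, 40.3, 40.6.
n = 17.
Position = ⌈95/100 · 17⌉ = ⌈16.15⌉ = 17.
The value at rank 17 is 40.6.

40.6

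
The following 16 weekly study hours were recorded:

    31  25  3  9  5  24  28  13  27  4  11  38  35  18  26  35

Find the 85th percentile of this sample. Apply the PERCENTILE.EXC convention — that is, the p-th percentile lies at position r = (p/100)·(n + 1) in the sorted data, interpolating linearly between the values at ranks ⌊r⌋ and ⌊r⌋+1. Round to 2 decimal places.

35.00

Sorted: 3, 4, 5, 9, 11, 13, 18, 24, 25, 26, 27, 28, 31, 35, 35, 38.
n = 16.
r = (85/100)·(16 + 1) = 14.45.
Rank 14 is 35 and rank 15 is 35.
Interpolate: 35 + 0.45·(35 − 35) = 35 + 0.45·0 = 35.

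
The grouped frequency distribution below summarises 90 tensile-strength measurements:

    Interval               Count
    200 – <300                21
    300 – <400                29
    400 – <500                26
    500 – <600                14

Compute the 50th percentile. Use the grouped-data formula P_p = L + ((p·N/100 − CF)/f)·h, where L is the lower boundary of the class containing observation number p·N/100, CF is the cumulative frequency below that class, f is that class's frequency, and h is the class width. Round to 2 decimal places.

N = 90; target position k = 50/100 · 90 = 45.
Cumulative frequencies: 21, 50, 76, 90.
Observation 45 falls in the class 300 – <400.
L = 300, CF = 21, f = 29, h = 100.
P50 = 300 + ((45 − 21)/29)·100 = 300 + 82.7586 = 382.759.

382.76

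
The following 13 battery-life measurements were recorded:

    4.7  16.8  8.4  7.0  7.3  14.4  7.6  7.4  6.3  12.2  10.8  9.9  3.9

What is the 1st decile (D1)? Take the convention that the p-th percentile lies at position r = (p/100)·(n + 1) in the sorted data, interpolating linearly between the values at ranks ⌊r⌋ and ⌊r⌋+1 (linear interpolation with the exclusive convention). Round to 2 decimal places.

Sorted: 3.9, 4.7, 6.3, 7.0, 7.3, 7.4, 7.6, 8.4, 9.9, 10.8, 12.2, 14.4, 16.8.
n = 13.
r = (10/100)·(13 + 1) = 1.4.
Rank 1 is 3.9 and rank 2 is 4.7.
Interpolate: 3.9 + 0.4·(4.7 − 3.9) = 3.9 + 0.4·0.8 = 4.22.

4.22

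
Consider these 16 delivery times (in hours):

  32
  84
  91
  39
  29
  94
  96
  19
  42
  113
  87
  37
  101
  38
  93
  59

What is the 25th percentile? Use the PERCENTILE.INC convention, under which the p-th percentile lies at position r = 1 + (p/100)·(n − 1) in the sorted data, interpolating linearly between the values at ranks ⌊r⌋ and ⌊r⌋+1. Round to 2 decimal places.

Sorted: 19, 29, 32, 37, 38, 39, 42, 59, 84, 87, 91, 93, 94, 96, 101, 113.
n = 16.
r = 1 + (25/100)·(16 − 1) = 1 + 3.75 = 4.75.
Rank 4 is 37 and rank 5 is 38.
Interpolate: 37 + 0.75·(38 − 37) = 37 + 0.75·1 = 37.75.

37.75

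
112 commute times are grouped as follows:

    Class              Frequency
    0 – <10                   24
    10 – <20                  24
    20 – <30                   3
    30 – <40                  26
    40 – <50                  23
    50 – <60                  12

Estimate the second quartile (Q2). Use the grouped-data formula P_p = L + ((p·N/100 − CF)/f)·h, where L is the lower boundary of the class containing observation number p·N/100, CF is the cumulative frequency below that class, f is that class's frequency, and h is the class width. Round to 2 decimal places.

N = 112; target position k = 50/100 · 112 = 56.
Cumulative frequencies: 24, 48, 51, 77, 100, 112.
Observation 56 falls in the class 30 – <40.
L = 30, CF = 51, f = 26, h = 10.
P50 = 30 + ((56 − 51)/26)·10 = 30 + 1.92308 = 31.9231.

31.92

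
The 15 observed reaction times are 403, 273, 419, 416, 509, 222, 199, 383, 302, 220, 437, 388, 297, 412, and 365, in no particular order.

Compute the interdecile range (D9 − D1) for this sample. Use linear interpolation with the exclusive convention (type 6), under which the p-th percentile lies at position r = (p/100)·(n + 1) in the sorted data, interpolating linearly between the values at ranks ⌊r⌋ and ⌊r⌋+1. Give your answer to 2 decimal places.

Sorted: 199, 220, 222, 273, 297, 302, 365, 383, 388, 403, 412, 416, 419, 437, 509.
n = 15.
P10: r = 1.6; ranks 1–2 are 199, 220; interpolating gives 211.6.
P90: r = 14.4; ranks 14–15 are 437, 509; interpolating gives 465.8.
Difference: 465.8 − 211.6 = 254.2.

254.20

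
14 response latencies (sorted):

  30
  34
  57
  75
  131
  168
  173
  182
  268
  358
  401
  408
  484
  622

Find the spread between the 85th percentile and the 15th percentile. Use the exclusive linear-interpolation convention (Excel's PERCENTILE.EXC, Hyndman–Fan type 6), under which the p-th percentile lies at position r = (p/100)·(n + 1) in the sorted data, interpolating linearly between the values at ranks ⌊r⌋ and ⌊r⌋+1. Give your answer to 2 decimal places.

425.25

n = 14.
P15: r = 2.25; ranks 2–3 are 34, 57; interpolating gives 39.75.
P85: r = 12.75; ranks 12–13 are 408, 484; interpolating gives 465.
Difference: 465 − 39.75 = 425.25.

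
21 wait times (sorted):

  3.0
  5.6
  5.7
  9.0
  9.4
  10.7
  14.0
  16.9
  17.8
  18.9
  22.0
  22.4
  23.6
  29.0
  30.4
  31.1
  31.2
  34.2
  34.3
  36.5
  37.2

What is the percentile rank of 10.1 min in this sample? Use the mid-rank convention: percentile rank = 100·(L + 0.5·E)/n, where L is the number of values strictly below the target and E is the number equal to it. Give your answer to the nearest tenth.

23.8

Count below 10.1: L = 5; count equal: E = 0; n = 21.
Percentile rank = 100·(5 + 0.5·0)/21 = 100·5/21 = 23.81.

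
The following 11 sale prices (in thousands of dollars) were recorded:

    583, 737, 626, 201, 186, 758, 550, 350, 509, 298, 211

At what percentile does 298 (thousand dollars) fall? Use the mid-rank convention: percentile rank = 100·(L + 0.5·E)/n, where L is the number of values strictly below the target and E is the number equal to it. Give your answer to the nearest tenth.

Sorted: 186, 201, 211, 298, 350, 509, 550, 583, 626, 737, 758.
Count below 298: L = 3; count equal: E = 1; n = 11.
Percentile rank = 100·(3 + 0.5·1)/11 = 100·3.5/11 = 31.82.

31.8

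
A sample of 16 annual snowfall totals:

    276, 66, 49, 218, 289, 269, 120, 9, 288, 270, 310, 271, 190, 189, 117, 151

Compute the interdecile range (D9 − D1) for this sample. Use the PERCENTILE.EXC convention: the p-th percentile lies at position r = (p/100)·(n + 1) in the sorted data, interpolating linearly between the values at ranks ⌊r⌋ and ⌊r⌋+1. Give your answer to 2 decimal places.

258.30

Sorted: 9, 49, 66, 117, 120, 151, 189, 190, 218, 269, 270, 271, 276, 288, 289, 310.
n = 16.
P10: r = 1.7; ranks 1–2 are 9, 49; interpolating gives 37.
P90: r = 15.3; ranks 15–16 are 289, 310; interpolating gives 295.3.
Difference: 295.3 − 37 = 258.3.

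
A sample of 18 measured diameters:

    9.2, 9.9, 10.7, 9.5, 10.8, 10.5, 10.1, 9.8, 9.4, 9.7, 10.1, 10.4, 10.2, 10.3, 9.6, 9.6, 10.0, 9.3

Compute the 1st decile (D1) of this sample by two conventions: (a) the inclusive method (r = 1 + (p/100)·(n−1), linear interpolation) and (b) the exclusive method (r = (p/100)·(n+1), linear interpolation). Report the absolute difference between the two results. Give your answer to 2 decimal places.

0.08

Sorted: 9.2, 9.3, 9.4, 9.5, 9.6, 9.6, 9.7, 9.8, 9.9, 10.0, 10.1, 10.1, 10.2, 10.3, 10.4, 10.5, 10.7, 10.8.
n = 18.
(a) r = 2.7; between ranks 2 (9.3) and 3 (9.4): 9.37.
(b) r = 1.9; between ranks 1 (9.2) and 2 (9.3): 9.29.
|9.37 − 9.29| = 0.08.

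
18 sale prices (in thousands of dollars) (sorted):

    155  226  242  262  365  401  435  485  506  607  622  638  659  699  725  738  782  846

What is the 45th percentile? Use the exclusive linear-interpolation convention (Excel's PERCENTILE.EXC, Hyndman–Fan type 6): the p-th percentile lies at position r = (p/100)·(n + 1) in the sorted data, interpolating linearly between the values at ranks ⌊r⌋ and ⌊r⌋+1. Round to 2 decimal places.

496.55

n = 18.
r = (45/100)·(18 + 1) = 8.55.
Rank 8 is 485 and rank 9 is 506.
Interpolate: 485 + 0.55·(506 − 485) = 485 + 0.55·21 = 496.55.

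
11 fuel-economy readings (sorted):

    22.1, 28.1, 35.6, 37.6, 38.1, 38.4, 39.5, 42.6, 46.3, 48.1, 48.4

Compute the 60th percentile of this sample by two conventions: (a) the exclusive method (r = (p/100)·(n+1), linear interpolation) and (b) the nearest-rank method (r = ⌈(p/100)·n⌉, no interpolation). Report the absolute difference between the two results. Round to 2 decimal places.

n = 11.
(a) r = 7.2; between ranks 7 (39.5) and 8 (42.6): 40.12.
(b) the nearest-rank method: rank 7 → 39.5.
|40.12 − 39.5| = 0.62.

0.62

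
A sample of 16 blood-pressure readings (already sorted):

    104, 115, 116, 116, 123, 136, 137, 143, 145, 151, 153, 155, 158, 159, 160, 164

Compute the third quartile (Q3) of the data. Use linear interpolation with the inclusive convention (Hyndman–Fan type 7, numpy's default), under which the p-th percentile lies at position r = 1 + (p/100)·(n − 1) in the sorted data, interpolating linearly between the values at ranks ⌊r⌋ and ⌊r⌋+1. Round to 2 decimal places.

155.75

n = 16.
r = 1 + (75/100)·(16 − 1) = 1 + 11.25 = 12.25.
Rank 12 is 155 and rank 13 is 158.
Interpolate: 155 + 0.25·(158 − 155) = 155 + 0.25·3 = 155.75.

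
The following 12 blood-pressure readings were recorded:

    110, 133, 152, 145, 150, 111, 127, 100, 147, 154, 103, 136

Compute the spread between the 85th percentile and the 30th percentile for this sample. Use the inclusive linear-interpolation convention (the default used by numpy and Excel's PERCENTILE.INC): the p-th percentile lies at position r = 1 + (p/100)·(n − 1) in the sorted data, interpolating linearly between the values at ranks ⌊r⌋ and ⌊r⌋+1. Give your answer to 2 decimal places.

34.90

Sorted: 100, 103, 110, 111, 127, 133, 136, 145, 147, 150, 152, 154.
n = 12.
P30: r = 4.3; ranks 4–5 are 111, 127; interpolating gives 115.8.
P85: r = 10.35; ranks 10–11 are 150, 152; interpolating gives 150.7.
Difference: 150.7 − 115.8 = 34.9.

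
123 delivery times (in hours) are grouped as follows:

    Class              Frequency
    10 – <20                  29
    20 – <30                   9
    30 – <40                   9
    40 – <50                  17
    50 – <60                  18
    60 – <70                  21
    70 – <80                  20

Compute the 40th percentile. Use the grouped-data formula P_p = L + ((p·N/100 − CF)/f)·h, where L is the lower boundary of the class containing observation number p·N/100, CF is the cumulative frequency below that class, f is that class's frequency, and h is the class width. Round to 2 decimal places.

N = 123; target position k = 40/100 · 123 = 49.2.
Cumulative frequencies: 29, 38, 47, 64, 82, 103, 123.
Observation 49.2 falls in the class 40 – <50.
L = 40, CF = 47, f = 17, h = 10.
P40 = 40 + ((49.2 − 47)/17)·10 = 40 + 1.29412 = 41.2941.

41.29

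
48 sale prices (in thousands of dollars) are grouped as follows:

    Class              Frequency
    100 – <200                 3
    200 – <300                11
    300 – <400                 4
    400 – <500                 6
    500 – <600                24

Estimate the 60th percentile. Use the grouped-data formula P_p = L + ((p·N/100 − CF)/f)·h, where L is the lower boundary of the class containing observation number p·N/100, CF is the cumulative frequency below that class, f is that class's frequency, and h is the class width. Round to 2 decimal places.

520.00

N = 48; target position k = 60/100 · 48 = 28.8.
Cumulative frequencies: 3, 14, 18, 24, 48.
Observation 28.8 falls in the class 500 – <600.
L = 500, CF = 24, f = 24, h = 100.
P60 = 500 + ((28.8 − 24)/24)·100 = 500 + 20 = 520.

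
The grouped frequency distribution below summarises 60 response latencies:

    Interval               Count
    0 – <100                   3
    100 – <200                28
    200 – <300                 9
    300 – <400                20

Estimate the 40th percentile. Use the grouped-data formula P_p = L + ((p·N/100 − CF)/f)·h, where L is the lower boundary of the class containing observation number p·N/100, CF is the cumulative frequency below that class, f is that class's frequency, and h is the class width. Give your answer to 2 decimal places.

175.00

N = 60; target position k = 40/100 · 60 = 24.
Cumulative frequencies: 3, 31, 40, 60.
Observation 24 falls in the class 100 – <200.
L = 100, CF = 3, f = 28, h = 100.
P40 = 100 + ((24 − 3)/28)·100 = 100 + 75 = 175.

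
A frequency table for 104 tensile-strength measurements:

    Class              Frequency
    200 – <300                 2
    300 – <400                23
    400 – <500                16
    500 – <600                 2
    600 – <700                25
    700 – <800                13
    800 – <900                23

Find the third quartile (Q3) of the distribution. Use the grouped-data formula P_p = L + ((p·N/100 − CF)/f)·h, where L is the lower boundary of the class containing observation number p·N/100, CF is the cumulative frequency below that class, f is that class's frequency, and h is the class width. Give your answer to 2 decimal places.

N = 104; target position k = 75/100 · 104 = 78.
Cumulative frequencies: 2, 25, 41, 43, 68, 81, 104.
Observation 78 falls in the class 700 – <800.
L = 700, CF = 68, f = 13, h = 100.
P75 = 700 + ((78 − 68)/13)·100 = 700 + 76.9231 = 776.923.

776.92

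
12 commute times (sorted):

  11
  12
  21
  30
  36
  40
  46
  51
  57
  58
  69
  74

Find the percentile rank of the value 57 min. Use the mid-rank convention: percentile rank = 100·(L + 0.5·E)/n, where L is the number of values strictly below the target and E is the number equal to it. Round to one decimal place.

Count below 57: L = 8; count equal: E = 1; n = 12.
Percentile rank = 100·(8 + 0.5·1)/12 = 100·8.5/12 = 70.83.

70.8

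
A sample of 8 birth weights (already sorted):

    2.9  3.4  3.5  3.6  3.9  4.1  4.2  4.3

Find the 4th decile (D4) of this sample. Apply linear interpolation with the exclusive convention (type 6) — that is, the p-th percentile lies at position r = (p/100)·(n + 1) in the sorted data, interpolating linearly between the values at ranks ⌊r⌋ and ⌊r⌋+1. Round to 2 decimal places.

n = 8.
r = (40/100)·(8 + 1) = 3.6.
Rank 3 is 3.5 and rank 4 is 3.6.
Interpolate: 3.5 + 0.6·(3.6 − 3.5) = 3.5 + 0.6·0.1 = 3.56.

3.56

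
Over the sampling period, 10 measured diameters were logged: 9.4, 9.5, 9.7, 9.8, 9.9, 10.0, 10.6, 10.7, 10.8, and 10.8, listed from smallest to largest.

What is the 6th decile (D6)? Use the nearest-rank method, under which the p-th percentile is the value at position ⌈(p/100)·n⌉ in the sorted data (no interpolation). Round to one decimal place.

n = 10.
Position = ⌈60/100 · 10⌉ = ⌈6⌉ = 6.
The value at rank 6 is 10.0.

10.0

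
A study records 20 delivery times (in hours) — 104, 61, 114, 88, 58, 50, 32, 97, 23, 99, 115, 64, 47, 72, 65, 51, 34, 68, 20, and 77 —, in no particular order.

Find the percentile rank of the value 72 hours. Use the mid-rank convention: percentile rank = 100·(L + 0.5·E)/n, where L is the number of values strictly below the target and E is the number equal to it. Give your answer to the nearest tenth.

Sorted: 20, 23, 32, 34, 47, 50, 51, 58, 61, 64, 65, 68, 72, 77, 88, 97, 99, 104, 114, 115.
Count below 72: L = 12; count equal: E = 1; n = 20.
Percentile rank = 100·(12 + 0.5·1)/20 = 100·12.5/20 = 62.5.

62.5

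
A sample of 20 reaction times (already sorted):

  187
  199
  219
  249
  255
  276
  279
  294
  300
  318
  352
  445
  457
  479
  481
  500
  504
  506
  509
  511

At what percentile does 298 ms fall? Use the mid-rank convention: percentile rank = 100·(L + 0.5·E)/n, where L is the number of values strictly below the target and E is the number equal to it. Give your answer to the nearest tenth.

Count below 298: L = 8; count equal: E = 0; n = 20.
Percentile rank = 100·(8 + 0.5·0)/20 = 100·8/20 = 40.

40.0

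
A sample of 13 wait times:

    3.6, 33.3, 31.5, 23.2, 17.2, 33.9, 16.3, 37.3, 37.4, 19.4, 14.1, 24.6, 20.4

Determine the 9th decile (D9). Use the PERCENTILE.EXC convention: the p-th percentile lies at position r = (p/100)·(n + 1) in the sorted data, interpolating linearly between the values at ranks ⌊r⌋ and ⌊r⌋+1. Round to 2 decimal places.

Sorted: 3.6, 14.1, 16.3, 17.2, 19.4, 20.4, 23.2, 24.6, 31.5, 33.3, 33.9, 37.3, 37.4.
n = 13.
r = (90/100)·(13 + 1) = 12.6.
Rank 12 is 37.3 and rank 13 is 37.4.
Interpolate: 37.3 + 0.6·(37.4 − 37.3) = 37.3 + 0.6·0.1 = 37.36.

37.36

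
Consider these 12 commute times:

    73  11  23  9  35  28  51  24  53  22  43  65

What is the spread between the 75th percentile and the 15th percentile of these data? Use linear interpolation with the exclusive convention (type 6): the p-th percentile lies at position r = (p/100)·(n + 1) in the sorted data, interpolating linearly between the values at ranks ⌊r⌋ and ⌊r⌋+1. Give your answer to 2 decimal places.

41.60

Sorted: 9, 11, 22, 23, 24, 28, 35, 43, 51, 53, 65, 73.
n = 12.
P15: r = 1.95; ranks 1–2 are 9, 11; interpolating gives 10.9.
P75: r = 9.75; ranks 9–10 are 51, 53; interpolating gives 52.5.
Difference: 52.5 − 10.9 = 41.6.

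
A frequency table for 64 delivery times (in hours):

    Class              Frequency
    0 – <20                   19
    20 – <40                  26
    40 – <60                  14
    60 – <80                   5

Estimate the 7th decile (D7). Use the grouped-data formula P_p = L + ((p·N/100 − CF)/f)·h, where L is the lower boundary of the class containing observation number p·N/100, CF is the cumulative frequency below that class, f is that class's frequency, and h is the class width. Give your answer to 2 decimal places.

N = 64; target position k = 70/100 · 64 = 44.8.
Cumulative frequencies: 19, 45, 59, 64.
Observation 44.8 falls in the class 20 – <40.
L = 20, CF = 19, f = 26, h = 20.
P70 = 20 + ((44.8 − 19)/26)·20 = 20 + 19.8462 = 39.8462.

39.85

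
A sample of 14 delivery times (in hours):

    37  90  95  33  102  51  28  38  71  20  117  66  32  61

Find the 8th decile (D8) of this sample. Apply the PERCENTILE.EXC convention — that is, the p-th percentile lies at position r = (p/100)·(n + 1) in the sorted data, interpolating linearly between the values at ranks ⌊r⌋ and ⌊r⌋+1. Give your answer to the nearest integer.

Sorted: 20, 28, 32, 33, 37, 38, 51, 61, 66, 71, 90, 95, 102, 117.
n = 14.
r = (80/100)·(14 + 1) = 12.
r is an integer, so P80 is the value at rank 12: 95.

95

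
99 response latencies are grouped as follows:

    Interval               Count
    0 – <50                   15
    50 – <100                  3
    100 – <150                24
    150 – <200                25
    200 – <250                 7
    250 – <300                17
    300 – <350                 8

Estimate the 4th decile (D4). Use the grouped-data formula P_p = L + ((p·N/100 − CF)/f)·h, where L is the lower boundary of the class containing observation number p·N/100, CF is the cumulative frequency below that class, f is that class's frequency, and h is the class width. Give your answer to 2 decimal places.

N = 99; target position k = 40/100 · 99 = 39.6.
Cumulative frequencies: 15, 18, 42, 67, 74, 91, 99.
Observation 39.6 falls in the class 100 – <150.
L = 100, CF = 18, f = 24, h = 50.
P40 = 100 + ((39.6 − 18)/24)·50 = 100 + 45 = 145.

145.00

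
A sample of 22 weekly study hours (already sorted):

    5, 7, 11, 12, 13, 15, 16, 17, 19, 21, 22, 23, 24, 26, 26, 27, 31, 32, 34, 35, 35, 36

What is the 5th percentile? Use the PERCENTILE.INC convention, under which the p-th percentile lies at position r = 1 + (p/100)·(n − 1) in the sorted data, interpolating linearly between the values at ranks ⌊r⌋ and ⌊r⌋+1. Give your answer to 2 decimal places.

7.20

n = 22.
r = 1 + (5/100)·(22 − 1) = 1 + 1.05 = 2.05.
Rank 2 is 7 and rank 3 is 11.
Interpolate: 7 + 0.05·(11 − 7) = 7 + 0.05·4 = 7.2.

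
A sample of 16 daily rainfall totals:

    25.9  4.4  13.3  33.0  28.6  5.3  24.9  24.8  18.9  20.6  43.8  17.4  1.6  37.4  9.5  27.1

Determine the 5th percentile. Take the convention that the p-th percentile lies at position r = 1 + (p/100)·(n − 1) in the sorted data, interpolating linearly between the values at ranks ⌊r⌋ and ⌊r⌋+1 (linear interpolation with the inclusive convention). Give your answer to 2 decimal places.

3.70

Sorted: 1.6, 4.4, 5.3, 9.5, 13.3, 17.4, 18.9, 20.6, 24.8, 24.9, 25.9, 27.1, 28.6, 33.0, 37.4, 43.8.
n = 16.
r = 1 + (5/100)·(16 − 1) = 1 + 0.75 = 1.75.
Rank 1 is 1.6 and rank 2 is 4.4.
Interpolate: 1.6 + 0.75·(4.4 − 1.6) = 1.6 + 0.75·2.8 = 3.7.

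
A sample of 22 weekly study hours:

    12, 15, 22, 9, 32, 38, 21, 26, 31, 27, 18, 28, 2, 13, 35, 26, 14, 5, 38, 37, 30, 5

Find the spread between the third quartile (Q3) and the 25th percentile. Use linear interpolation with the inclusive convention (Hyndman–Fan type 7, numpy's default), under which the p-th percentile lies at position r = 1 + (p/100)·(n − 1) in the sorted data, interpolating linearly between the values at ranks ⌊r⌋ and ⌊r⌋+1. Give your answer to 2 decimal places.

Sorted: 2, 5, 5, 9, 12, 13, 14, 15, 18, 21, 22, 26, 26, 27, 28, 30, 31, 32, 35, 37, 38, 38.
n = 22.
P25: r = 6.25; ranks 6–7 are 13, 14; interpolating gives 13.25.
P75: r = 16.75; ranks 16–17 are 30, 31; interpolating gives 30.75.
Difference: 30.75 − 13.25 = 17.5.

17.50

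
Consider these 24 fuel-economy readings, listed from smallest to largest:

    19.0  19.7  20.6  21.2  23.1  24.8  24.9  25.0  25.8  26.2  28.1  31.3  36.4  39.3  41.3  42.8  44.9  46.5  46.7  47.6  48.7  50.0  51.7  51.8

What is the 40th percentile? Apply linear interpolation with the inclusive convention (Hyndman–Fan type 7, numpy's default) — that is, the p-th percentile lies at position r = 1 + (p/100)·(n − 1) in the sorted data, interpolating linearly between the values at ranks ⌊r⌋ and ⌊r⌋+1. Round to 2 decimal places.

26.58

n = 24.
r = 1 + (40/100)·(24 − 1) = 1 + 9.2 = 10.2.
Rank 10 is 26.2 and rank 11 is 28.1.
Interpolate: 26.2 + 0.2·(28.1 − 26.2) = 26.2 + 0.2·1.9 = 26.58.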